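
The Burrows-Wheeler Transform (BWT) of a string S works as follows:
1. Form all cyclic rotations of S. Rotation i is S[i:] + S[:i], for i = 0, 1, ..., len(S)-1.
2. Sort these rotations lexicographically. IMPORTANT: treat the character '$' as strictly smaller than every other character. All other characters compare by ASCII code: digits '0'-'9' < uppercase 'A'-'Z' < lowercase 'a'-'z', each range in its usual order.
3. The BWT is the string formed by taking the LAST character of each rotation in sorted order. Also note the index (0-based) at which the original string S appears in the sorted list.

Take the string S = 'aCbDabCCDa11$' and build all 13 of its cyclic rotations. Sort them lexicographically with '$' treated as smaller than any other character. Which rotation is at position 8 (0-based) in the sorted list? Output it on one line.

Answer: a11$aCbDabCCD

Derivation:
All 13 rotations (rotation i = S[i:]+S[:i]):
  rot[0] = aCbDabCCDa11$
  rot[1] = CbDabCCDa11$a
  rot[2] = bDabCCDa11$aC
  rot[3] = DabCCDa11$aCb
  rot[4] = abCCDa11$aCbD
  rot[5] = bCCDa11$aCbDa
  rot[6] = CCDa11$aCbDab
  rot[7] = CDa11$aCbDabC
  rot[8] = Da11$aCbDabCC
  rot[9] = a11$aCbDabCCD
  rot[10] = 11$aCbDabCCDa
  rot[11] = 1$aCbDabCCDa1
  rot[12] = $aCbDabCCDa11
Sorted (with $ < everything):
  sorted[0] = $aCbDabCCDa11
  sorted[1] = 1$aCbDabCCDa1
  sorted[2] = 11$aCbDabCCDa
  sorted[3] = CCDa11$aCbDab
  sorted[4] = CDa11$aCbDabC
  sorted[5] = CbDabCCDa11$a
  sorted[6] = Da11$aCbDabCC
  sorted[7] = DabCCDa11$aCb
  sorted[8] = a11$aCbDabCCD
  sorted[9] = aCbDabCCDa11$
  sorted[10] = abCCDa11$aCbD
  sorted[11] = bCCDa11$aCbDa
  sorted[12] = bDabCCDa11$aC
sorted[8] = a11$aCbDabCCD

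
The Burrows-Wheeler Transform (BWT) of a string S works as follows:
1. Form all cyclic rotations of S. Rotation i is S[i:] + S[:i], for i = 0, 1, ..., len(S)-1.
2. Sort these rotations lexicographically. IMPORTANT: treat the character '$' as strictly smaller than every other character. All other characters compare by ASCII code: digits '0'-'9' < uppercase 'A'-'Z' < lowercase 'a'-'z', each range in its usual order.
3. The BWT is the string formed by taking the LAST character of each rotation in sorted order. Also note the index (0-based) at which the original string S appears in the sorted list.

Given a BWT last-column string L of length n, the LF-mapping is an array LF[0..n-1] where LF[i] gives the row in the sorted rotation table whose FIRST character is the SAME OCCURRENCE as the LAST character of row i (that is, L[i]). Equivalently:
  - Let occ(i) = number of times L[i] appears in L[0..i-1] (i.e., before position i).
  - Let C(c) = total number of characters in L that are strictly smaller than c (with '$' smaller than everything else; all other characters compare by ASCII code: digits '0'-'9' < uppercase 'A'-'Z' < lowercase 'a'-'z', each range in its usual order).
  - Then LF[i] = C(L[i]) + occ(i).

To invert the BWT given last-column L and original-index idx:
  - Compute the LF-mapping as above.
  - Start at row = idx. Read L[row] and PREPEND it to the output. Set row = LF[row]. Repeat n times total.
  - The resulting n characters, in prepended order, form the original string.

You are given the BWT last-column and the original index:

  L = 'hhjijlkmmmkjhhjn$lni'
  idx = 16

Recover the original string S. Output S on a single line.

LF mapping: 1 2 7 5 8 13 11 15 16 17 12 9 3 4 10 18 0 14 19 6
Walk LF starting at row 16, prepending L[row]:
  step 1: row=16, L[16]='$', prepend. Next row=LF[16]=0
  step 2: row=0, L[0]='h', prepend. Next row=LF[0]=1
  step 3: row=1, L[1]='h', prepend. Next row=LF[1]=2
  step 4: row=2, L[2]='j', prepend. Next row=LF[2]=7
  step 5: row=7, L[7]='m', prepend. Next row=LF[7]=15
  step 6: row=15, L[15]='n', prepend. Next row=LF[15]=18
  step 7: row=18, L[18]='n', prepend. Next row=LF[18]=19
  step 8: row=19, L[19]='i', prepend. Next row=LF[19]=6
  step 9: row=6, L[6]='k', prepend. Next row=LF[6]=11
  step 10: row=11, L[11]='j', prepend. Next row=LF[11]=9
  step 11: row=9, L[9]='m', prepend. Next row=LF[9]=17
  step 12: row=17, L[17]='l', prepend. Next row=LF[17]=14
  step 13: row=14, L[14]='j', prepend. Next row=LF[14]=10
  step 14: row=10, L[10]='k', prepend. Next row=LF[10]=12
  step 15: row=12, L[12]='h', prepend. Next row=LF[12]=3
  step 16: row=3, L[3]='i', prepend. Next row=LF[3]=5
  step 17: row=5, L[5]='l', prepend. Next row=LF[5]=13
  step 18: row=13, L[13]='h', prepend. Next row=LF[13]=4
  step 19: row=4, L[4]='j', prepend. Next row=LF[4]=8
  step 20: row=8, L[8]='m', prepend. Next row=LF[8]=16
Reversed output: mjhlihkjlmjkinnmjhh$

Answer: mjhlihkjlmjkinnmjhh$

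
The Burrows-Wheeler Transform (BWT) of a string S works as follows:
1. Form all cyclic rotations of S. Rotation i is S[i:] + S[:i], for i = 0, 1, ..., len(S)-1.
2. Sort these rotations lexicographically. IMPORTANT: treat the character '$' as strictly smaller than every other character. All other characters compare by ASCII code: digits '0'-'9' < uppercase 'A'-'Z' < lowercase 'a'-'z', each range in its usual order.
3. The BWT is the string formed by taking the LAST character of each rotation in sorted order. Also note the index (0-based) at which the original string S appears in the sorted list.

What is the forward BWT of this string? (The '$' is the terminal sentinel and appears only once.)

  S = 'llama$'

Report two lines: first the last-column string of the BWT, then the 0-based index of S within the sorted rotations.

Answer: amll$a
4

Derivation:
All 6 rotations (rotation i = S[i:]+S[:i]):
  rot[0] = llama$
  rot[1] = lama$l
  rot[2] = ama$ll
  rot[3] = ma$lla
  rot[4] = a$llam
  rot[5] = $llama
Sorted (with $ < everything):
  sorted[0] = $llama  (last char: 'a')
  sorted[1] = a$llam  (last char: 'm')
  sorted[2] = ama$ll  (last char: 'l')
  sorted[3] = lama$l  (last char: 'l')
  sorted[4] = llama$  (last char: '$')
  sorted[5] = ma$lla  (last char: 'a')
Last column: amll$a
Original string S is at sorted index 4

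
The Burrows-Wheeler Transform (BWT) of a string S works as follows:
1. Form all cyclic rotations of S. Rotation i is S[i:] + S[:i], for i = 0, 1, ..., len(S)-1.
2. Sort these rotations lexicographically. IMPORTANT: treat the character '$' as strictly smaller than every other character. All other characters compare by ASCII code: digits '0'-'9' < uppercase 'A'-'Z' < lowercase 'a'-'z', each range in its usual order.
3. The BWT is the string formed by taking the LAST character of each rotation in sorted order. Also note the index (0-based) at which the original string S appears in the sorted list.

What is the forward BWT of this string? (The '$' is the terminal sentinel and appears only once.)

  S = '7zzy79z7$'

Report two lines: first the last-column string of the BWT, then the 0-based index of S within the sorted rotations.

Answer: 7zy$7z9z7
3

Derivation:
All 9 rotations (rotation i = S[i:]+S[:i]):
  rot[0] = 7zzy79z7$
  rot[1] = zzy79z7$7
  rot[2] = zy79z7$7z
  rot[3] = y79z7$7zz
  rot[4] = 79z7$7zzy
  rot[5] = 9z7$7zzy7
  rot[6] = z7$7zzy79
  rot[7] = 7$7zzy79z
  rot[8] = $7zzy79z7
Sorted (with $ < everything):
  sorted[0] = $7zzy79z7  (last char: '7')
  sorted[1] = 7$7zzy79z  (last char: 'z')
  sorted[2] = 79z7$7zzy  (last char: 'y')
  sorted[3] = 7zzy79z7$  (last char: '$')
  sorted[4] = 9z7$7zzy7  (last char: '7')
  sorted[5] = y79z7$7zz  (last char: 'z')
  sorted[6] = z7$7zzy79  (last char: '9')
  sorted[7] = zy79z7$7z  (last char: 'z')
  sorted[8] = zzy79z7$7  (last char: '7')
Last column: 7zy$7z9z7
Original string S is at sorted index 3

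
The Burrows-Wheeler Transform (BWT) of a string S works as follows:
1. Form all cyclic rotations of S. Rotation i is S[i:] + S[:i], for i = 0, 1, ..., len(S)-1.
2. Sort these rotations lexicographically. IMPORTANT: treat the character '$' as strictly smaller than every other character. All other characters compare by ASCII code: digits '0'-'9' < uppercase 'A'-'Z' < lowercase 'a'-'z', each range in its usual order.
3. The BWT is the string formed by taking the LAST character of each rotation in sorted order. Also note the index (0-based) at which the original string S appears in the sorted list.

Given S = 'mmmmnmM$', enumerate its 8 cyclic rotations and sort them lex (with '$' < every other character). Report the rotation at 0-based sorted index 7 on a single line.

All 8 rotations (rotation i = S[i:]+S[:i]):
  rot[0] = mmmmnmM$
  rot[1] = mmmnmM$m
  rot[2] = mmnmM$mm
  rot[3] = mnmM$mmm
  rot[4] = nmM$mmmm
  rot[5] = mM$mmmmn
  rot[6] = M$mmmmnm
  rot[7] = $mmmmnmM
Sorted (with $ < everything):
  sorted[0] = $mmmmnmM
  sorted[1] = M$mmmmnm
  sorted[2] = mM$mmmmn
  sorted[3] = mmmmnmM$
  sorted[4] = mmmnmM$m
  sorted[5] = mmnmM$mm
  sorted[6] = mnmM$mmm
  sorted[7] = nmM$mmmm
sorted[7] = nmM$mmmm

Answer: nmM$mmmm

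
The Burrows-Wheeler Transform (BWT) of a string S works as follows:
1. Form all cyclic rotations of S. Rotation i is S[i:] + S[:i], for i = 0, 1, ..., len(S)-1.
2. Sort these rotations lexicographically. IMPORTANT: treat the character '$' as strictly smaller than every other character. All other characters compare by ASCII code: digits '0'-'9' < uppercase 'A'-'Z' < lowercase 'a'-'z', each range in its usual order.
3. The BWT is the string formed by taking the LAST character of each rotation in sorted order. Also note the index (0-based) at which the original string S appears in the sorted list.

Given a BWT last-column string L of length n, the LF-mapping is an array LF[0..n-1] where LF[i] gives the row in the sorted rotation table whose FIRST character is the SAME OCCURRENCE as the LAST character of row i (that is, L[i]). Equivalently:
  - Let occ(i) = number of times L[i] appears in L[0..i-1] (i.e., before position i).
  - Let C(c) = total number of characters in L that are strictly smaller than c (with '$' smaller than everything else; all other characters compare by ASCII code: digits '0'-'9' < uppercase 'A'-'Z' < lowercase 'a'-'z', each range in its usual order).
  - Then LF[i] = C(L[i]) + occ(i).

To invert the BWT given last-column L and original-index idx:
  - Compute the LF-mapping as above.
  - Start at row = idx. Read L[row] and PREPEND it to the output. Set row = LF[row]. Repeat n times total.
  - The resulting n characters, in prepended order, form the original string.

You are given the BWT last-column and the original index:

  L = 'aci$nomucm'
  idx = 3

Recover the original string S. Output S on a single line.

LF mapping: 1 2 4 0 7 8 5 9 3 6
Walk LF starting at row 3, prepending L[row]:
  step 1: row=3, L[3]='$', prepend. Next row=LF[3]=0
  step 2: row=0, L[0]='a', prepend. Next row=LF[0]=1
  step 3: row=1, L[1]='c', prepend. Next row=LF[1]=2
  step 4: row=2, L[2]='i', prepend. Next row=LF[2]=4
  step 5: row=4, L[4]='n', prepend. Next row=LF[4]=7
  step 6: row=7, L[7]='u', prepend. Next row=LF[7]=9
  step 7: row=9, L[9]='m', prepend. Next row=LF[9]=6
  step 8: row=6, L[6]='m', prepend. Next row=LF[6]=5
  step 9: row=5, L[5]='o', prepend. Next row=LF[5]=8
  step 10: row=8, L[8]='c', prepend. Next row=LF[8]=3
Reversed output: communica$

Answer: communica$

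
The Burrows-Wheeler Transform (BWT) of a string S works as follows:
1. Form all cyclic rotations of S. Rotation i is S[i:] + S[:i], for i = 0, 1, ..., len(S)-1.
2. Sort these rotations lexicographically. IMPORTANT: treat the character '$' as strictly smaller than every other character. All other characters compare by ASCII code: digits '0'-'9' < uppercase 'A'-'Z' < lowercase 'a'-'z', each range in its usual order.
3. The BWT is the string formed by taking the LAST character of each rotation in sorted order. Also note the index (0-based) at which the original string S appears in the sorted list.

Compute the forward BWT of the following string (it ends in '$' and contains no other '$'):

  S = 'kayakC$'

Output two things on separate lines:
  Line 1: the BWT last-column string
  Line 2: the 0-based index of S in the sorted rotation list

All 7 rotations (rotation i = S[i:]+S[:i]):
  rot[0] = kayakC$
  rot[1] = ayakC$k
  rot[2] = yakC$ka
  rot[3] = akC$kay
  rot[4] = kC$kaya
  rot[5] = C$kayak
  rot[6] = $kayakC
Sorted (with $ < everything):
  sorted[0] = $kayakC  (last char: 'C')
  sorted[1] = C$kayak  (last char: 'k')
  sorted[2] = akC$kay  (last char: 'y')
  sorted[3] = ayakC$k  (last char: 'k')
  sorted[4] = kC$kaya  (last char: 'a')
  sorted[5] = kayakC$  (last char: '$')
  sorted[6] = yakC$ka  (last char: 'a')
Last column: Ckyka$a
Original string S is at sorted index 5

Answer: Ckyka$a
5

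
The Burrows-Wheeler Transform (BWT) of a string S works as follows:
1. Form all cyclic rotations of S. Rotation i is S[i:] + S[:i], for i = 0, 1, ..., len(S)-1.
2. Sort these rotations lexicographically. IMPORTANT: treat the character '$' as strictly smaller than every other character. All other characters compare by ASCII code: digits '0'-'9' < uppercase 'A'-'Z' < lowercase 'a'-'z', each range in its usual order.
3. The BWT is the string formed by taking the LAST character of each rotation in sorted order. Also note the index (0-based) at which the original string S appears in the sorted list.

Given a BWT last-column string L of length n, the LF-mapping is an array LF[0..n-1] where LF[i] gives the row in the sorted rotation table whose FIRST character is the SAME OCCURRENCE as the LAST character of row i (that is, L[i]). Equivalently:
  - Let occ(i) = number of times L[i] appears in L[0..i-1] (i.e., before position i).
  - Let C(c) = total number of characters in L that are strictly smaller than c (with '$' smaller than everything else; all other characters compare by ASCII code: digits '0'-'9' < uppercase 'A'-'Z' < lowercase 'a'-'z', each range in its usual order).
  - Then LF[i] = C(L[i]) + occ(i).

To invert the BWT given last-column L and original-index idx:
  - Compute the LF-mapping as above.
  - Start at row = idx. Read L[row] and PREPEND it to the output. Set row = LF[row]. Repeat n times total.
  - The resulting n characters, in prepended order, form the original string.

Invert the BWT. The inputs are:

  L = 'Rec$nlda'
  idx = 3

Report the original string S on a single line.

LF mapping: 1 5 3 0 7 6 4 2
Walk LF starting at row 3, prepending L[row]:
  step 1: row=3, L[3]='$', prepend. Next row=LF[3]=0
  step 2: row=0, L[0]='R', prepend. Next row=LF[0]=1
  step 3: row=1, L[1]='e', prepend. Next row=LF[1]=5
  step 4: row=5, L[5]='l', prepend. Next row=LF[5]=6
  step 5: row=6, L[6]='d', prepend. Next row=LF[6]=4
  step 6: row=4, L[4]='n', prepend. Next row=LF[4]=7
  step 7: row=7, L[7]='a', prepend. Next row=LF[7]=2
  step 8: row=2, L[2]='c', prepend. Next row=LF[2]=3
Reversed output: candleR$

Answer: candleR$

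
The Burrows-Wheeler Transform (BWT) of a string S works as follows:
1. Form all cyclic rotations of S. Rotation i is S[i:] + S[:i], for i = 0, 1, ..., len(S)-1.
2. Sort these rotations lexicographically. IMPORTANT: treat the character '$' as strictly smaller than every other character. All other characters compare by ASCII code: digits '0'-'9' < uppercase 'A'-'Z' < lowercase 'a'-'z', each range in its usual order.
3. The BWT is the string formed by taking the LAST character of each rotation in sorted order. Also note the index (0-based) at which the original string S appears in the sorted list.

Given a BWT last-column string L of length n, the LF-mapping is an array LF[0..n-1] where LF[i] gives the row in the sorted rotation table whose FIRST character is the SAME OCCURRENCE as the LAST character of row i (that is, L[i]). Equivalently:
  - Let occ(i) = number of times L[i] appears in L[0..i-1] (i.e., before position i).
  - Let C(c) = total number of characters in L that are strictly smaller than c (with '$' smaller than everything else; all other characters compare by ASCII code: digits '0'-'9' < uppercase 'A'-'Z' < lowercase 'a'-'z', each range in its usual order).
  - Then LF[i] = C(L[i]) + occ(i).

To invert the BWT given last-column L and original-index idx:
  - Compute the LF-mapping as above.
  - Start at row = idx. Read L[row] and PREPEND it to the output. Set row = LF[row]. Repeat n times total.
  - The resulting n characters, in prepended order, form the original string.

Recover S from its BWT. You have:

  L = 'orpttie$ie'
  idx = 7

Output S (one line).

LF mapping: 5 7 6 8 9 3 1 0 4 2
Walk LF starting at row 7, prepending L[row]:
  step 1: row=7, L[7]='$', prepend. Next row=LF[7]=0
  step 2: row=0, L[0]='o', prepend. Next row=LF[0]=5
  step 3: row=5, L[5]='i', prepend. Next row=LF[5]=3
  step 4: row=3, L[3]='t', prepend. Next row=LF[3]=8
  step 5: row=8, L[8]='i', prepend. Next row=LF[8]=4
  step 6: row=4, L[4]='t', prepend. Next row=LF[4]=9
  step 7: row=9, L[9]='e', prepend. Next row=LF[9]=2
  step 8: row=2, L[2]='p', prepend. Next row=LF[2]=6
  step 9: row=6, L[6]='e', prepend. Next row=LF[6]=1
  step 10: row=1, L[1]='r', prepend. Next row=LF[1]=7
Reversed output: repetitio$

Answer: repetitio$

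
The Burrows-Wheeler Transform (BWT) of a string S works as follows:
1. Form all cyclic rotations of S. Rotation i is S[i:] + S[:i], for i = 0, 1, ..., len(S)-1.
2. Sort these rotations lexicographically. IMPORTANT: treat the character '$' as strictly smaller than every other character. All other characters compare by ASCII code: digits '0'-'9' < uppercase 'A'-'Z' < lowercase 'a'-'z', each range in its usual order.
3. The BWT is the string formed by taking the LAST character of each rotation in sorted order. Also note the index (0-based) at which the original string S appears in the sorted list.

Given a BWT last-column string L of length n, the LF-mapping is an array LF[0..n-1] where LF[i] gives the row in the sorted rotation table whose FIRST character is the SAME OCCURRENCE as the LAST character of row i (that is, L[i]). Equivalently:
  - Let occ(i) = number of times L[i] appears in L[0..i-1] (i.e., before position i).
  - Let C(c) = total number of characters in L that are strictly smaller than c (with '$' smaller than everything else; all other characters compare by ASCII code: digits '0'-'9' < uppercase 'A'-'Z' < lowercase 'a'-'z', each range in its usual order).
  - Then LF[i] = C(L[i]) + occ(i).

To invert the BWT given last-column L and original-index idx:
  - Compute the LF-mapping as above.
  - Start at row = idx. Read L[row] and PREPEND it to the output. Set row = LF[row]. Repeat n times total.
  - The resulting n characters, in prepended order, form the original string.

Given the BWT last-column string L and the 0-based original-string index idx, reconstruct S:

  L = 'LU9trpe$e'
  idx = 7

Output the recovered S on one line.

Answer: repetU9L$

Derivation:
LF mapping: 2 3 1 8 7 6 4 0 5
Walk LF starting at row 7, prepending L[row]:
  step 1: row=7, L[7]='$', prepend. Next row=LF[7]=0
  step 2: row=0, L[0]='L', prepend. Next row=LF[0]=2
  step 3: row=2, L[2]='9', prepend. Next row=LF[2]=1
  step 4: row=1, L[1]='U', prepend. Next row=LF[1]=3
  step 5: row=3, L[3]='t', prepend. Next row=LF[3]=8
  step 6: row=8, L[8]='e', prepend. Next row=LF[8]=5
  step 7: row=5, L[5]='p', prepend. Next row=LF[5]=6
  step 8: row=6, L[6]='e', prepend. Next row=LF[6]=4
  step 9: row=4, L[4]='r', prepend. Next row=LF[4]=7
Reversed output: repetU9L$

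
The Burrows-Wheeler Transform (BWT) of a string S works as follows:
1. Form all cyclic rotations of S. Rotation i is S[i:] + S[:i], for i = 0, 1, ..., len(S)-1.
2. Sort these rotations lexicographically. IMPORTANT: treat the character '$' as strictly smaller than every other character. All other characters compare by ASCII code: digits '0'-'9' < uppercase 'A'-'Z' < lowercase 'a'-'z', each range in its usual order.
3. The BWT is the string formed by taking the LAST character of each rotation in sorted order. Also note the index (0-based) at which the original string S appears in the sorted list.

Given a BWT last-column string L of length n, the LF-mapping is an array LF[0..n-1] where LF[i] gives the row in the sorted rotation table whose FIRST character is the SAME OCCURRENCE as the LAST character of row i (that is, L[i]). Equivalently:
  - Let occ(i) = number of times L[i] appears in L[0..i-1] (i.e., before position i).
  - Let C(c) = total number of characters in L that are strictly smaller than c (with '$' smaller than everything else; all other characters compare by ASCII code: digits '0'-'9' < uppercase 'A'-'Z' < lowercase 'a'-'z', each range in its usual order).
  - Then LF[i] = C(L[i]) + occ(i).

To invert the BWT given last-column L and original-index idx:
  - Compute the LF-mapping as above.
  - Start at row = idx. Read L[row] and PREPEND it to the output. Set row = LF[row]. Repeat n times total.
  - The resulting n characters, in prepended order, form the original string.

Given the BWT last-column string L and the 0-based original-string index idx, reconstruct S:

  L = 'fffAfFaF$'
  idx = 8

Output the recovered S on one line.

Answer: fafAFfFf$

Derivation:
LF mapping: 5 6 7 1 8 2 4 3 0
Walk LF starting at row 8, prepending L[row]:
  step 1: row=8, L[8]='$', prepend. Next row=LF[8]=0
  step 2: row=0, L[0]='f', prepend. Next row=LF[0]=5
  step 3: row=5, L[5]='F', prepend. Next row=LF[5]=2
  step 4: row=2, L[2]='f', prepend. Next row=LF[2]=7
  step 5: row=7, L[7]='F', prepend. Next row=LF[7]=3
  step 6: row=3, L[3]='A', prepend. Next row=LF[3]=1
  step 7: row=1, L[1]='f', prepend. Next row=LF[1]=6
  step 8: row=6, L[6]='a', prepend. Next row=LF[6]=4
  step 9: row=4, L[4]='f', prepend. Next row=LF[4]=8
Reversed output: fafAFfFf$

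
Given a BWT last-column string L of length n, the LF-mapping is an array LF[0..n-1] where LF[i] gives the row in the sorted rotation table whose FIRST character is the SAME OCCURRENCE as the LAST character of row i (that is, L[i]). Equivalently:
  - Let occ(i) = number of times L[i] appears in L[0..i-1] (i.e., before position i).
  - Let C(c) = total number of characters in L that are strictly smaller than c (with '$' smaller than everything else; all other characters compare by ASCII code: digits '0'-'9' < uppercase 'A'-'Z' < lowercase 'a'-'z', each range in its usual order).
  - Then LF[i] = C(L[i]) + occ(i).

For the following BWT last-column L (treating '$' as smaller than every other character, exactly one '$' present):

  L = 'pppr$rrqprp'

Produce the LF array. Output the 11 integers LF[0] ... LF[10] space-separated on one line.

Char counts: '$':1, 'p':5, 'q':1, 'r':4
C (first-col start): C('$')=0, C('p')=1, C('q')=6, C('r')=7
L[0]='p': occ=0, LF[0]=C('p')+0=1+0=1
L[1]='p': occ=1, LF[1]=C('p')+1=1+1=2
L[2]='p': occ=2, LF[2]=C('p')+2=1+2=3
L[3]='r': occ=0, LF[3]=C('r')+0=7+0=7
L[4]='$': occ=0, LF[4]=C('$')+0=0+0=0
L[5]='r': occ=1, LF[5]=C('r')+1=7+1=8
L[6]='r': occ=2, LF[6]=C('r')+2=7+2=9
L[7]='q': occ=0, LF[7]=C('q')+0=6+0=6
L[8]='p': occ=3, LF[8]=C('p')+3=1+3=4
L[9]='r': occ=3, LF[9]=C('r')+3=7+3=10
L[10]='p': occ=4, LF[10]=C('p')+4=1+4=5

Answer: 1 2 3 7 0 8 9 6 4 10 5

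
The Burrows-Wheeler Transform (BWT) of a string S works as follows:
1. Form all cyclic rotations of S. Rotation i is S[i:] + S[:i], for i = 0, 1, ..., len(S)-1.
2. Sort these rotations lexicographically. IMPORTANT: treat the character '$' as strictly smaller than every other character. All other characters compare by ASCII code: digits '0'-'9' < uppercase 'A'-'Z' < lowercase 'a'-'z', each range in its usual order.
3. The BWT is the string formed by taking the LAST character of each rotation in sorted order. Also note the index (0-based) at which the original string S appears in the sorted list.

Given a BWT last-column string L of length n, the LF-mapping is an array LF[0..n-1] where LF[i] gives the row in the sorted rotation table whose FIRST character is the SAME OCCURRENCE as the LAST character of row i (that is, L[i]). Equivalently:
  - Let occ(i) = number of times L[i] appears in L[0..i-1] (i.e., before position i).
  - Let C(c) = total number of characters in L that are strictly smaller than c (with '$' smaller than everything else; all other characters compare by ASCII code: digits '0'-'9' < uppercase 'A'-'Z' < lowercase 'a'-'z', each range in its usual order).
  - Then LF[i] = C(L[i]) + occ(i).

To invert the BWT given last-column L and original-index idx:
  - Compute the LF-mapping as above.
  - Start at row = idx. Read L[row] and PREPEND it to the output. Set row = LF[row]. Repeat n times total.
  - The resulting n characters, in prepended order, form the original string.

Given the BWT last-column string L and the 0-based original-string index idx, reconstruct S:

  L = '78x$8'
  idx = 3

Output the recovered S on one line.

Answer: 8x87$

Derivation:
LF mapping: 1 2 4 0 3
Walk LF starting at row 3, prepending L[row]:
  step 1: row=3, L[3]='$', prepend. Next row=LF[3]=0
  step 2: row=0, L[0]='7', prepend. Next row=LF[0]=1
  step 3: row=1, L[1]='8', prepend. Next row=LF[1]=2
  step 4: row=2, L[2]='x', prepend. Next row=LF[2]=4
  step 5: row=4, L[4]='8', prepend. Next row=LF[4]=3
Reversed output: 8x87$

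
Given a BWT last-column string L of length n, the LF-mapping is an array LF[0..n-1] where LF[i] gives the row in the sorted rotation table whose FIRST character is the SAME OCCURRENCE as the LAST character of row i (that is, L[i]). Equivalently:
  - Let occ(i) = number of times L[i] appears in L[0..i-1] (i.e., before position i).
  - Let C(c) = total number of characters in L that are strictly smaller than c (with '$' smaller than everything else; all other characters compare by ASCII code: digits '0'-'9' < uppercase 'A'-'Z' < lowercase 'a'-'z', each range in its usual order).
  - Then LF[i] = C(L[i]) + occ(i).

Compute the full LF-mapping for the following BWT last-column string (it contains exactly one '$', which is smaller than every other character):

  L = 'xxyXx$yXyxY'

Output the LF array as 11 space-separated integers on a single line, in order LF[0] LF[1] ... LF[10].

Char counts: '$':1, 'X':2, 'Y':1, 'x':4, 'y':3
C (first-col start): C('$')=0, C('X')=1, C('Y')=3, C('x')=4, C('y')=8
L[0]='x': occ=0, LF[0]=C('x')+0=4+0=4
L[1]='x': occ=1, LF[1]=C('x')+1=4+1=5
L[2]='y': occ=0, LF[2]=C('y')+0=8+0=8
L[3]='X': occ=0, LF[3]=C('X')+0=1+0=1
L[4]='x': occ=2, LF[4]=C('x')+2=4+2=6
L[5]='$': occ=0, LF[5]=C('$')+0=0+0=0
L[6]='y': occ=1, LF[6]=C('y')+1=8+1=9
L[7]='X': occ=1, LF[7]=C('X')+1=1+1=2
L[8]='y': occ=2, LF[8]=C('y')+2=8+2=10
L[9]='x': occ=3, LF[9]=C('x')+3=4+3=7
L[10]='Y': occ=0, LF[10]=C('Y')+0=3+0=3

Answer: 4 5 8 1 6 0 9 2 10 7 3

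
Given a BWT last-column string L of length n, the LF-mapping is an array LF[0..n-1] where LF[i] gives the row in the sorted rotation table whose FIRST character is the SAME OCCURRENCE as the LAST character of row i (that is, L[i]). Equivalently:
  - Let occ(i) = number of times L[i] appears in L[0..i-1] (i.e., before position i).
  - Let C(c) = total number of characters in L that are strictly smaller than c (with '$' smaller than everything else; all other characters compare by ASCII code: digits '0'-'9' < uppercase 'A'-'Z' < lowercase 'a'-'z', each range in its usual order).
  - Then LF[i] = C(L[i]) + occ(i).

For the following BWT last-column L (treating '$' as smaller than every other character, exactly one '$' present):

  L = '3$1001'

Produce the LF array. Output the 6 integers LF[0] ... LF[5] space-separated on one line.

Answer: 5 0 3 1 2 4

Derivation:
Char counts: '$':1, '0':2, '1':2, '3':1
C (first-col start): C('$')=0, C('0')=1, C('1')=3, C('3')=5
L[0]='3': occ=0, LF[0]=C('3')+0=5+0=5
L[1]='$': occ=0, LF[1]=C('$')+0=0+0=0
L[2]='1': occ=0, LF[2]=C('1')+0=3+0=3
L[3]='0': occ=0, LF[3]=C('0')+0=1+0=1
L[4]='0': occ=1, LF[4]=C('0')+1=1+1=2
L[5]='1': occ=1, LF[5]=C('1')+1=3+1=4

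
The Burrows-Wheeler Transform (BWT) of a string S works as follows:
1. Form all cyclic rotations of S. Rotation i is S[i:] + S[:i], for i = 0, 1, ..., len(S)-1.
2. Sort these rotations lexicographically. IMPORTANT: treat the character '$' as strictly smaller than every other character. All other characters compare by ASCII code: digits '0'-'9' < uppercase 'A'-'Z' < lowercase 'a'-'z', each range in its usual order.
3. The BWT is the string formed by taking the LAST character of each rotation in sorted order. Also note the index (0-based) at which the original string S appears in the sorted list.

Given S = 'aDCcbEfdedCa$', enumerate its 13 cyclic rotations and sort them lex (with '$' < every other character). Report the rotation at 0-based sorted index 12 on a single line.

All 13 rotations (rotation i = S[i:]+S[:i]):
  rot[0] = aDCcbEfdedCa$
  rot[1] = DCcbEfdedCa$a
  rot[2] = CcbEfdedCa$aD
  rot[3] = cbEfdedCa$aDC
  rot[4] = bEfdedCa$aDCc
  rot[5] = EfdedCa$aDCcb
  rot[6] = fdedCa$aDCcbE
  rot[7] = dedCa$aDCcbEf
  rot[8] = edCa$aDCcbEfd
  rot[9] = dCa$aDCcbEfde
  rot[10] = Ca$aDCcbEfded
  rot[11] = a$aDCcbEfdedC
  rot[12] = $aDCcbEfdedCa
Sorted (with $ < everything):
  sorted[0] = $aDCcbEfdedCa
  sorted[1] = Ca$aDCcbEfded
  sorted[2] = CcbEfdedCa$aD
  sorted[3] = DCcbEfdedCa$a
  sorted[4] = EfdedCa$aDCcb
  sorted[5] = a$aDCcbEfdedC
  sorted[6] = aDCcbEfdedCa$
  sorted[7] = bEfdedCa$aDCc
  sorted[8] = cbEfdedCa$aDC
  sorted[9] = dCa$aDCcbEfde
  sorted[10] = dedCa$aDCcbEf
  sorted[11] = edCa$aDCcbEfd
  sorted[12] = fdedCa$aDCcbE
sorted[12] = fdedCa$aDCcbE

Answer: fdedCa$aDCcbE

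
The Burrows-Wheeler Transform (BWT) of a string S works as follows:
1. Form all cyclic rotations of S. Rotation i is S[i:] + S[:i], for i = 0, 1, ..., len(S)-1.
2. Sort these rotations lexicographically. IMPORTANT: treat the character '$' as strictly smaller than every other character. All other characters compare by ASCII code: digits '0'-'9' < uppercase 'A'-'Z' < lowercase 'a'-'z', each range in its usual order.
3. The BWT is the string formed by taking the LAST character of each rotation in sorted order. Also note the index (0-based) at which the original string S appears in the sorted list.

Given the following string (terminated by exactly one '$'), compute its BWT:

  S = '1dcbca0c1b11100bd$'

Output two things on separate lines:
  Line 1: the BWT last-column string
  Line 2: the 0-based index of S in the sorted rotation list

All 18 rotations (rotation i = S[i:]+S[:i]):
  rot[0] = 1dcbca0c1b11100bd$
  rot[1] = dcbca0c1b11100bd$1
  rot[2] = cbca0c1b11100bd$1d
  rot[3] = bca0c1b11100bd$1dc
  rot[4] = ca0c1b11100bd$1dcb
  rot[5] = a0c1b11100bd$1dcbc
  rot[6] = 0c1b11100bd$1dcbca
  rot[7] = c1b11100bd$1dcbca0
  rot[8] = 1b11100bd$1dcbca0c
  rot[9] = b11100bd$1dcbca0c1
  rot[10] = 11100bd$1dcbca0c1b
  rot[11] = 1100bd$1dcbca0c1b1
  rot[12] = 100bd$1dcbca0c1b11
  rot[13] = 00bd$1dcbca0c1b111
  rot[14] = 0bd$1dcbca0c1b1110
  rot[15] = bd$1dcbca0c1b11100
  rot[16] = d$1dcbca0c1b11100b
  rot[17] = $1dcbca0c1b11100bd
Sorted (with $ < everything):
  sorted[0] = $1dcbca0c1b11100bd  (last char: 'd')
  sorted[1] = 00bd$1dcbca0c1b111  (last char: '1')
  sorted[2] = 0bd$1dcbca0c1b1110  (last char: '0')
  sorted[3] = 0c1b11100bd$1dcbca  (last char: 'a')
  sorted[4] = 100bd$1dcbca0c1b11  (last char: '1')
  sorted[5] = 1100bd$1dcbca0c1b1  (last char: '1')
  sorted[6] = 11100bd$1dcbca0c1b  (last char: 'b')
  sorted[7] = 1b11100bd$1dcbca0c  (last char: 'c')
  sorted[8] = 1dcbca0c1b11100bd$  (last char: '$')
  sorted[9] = a0c1b11100bd$1dcbc  (last char: 'c')
  sorted[10] = b11100bd$1dcbca0c1  (last char: '1')
  sorted[11] = bca0c1b11100bd$1dc  (last char: 'c')
  sorted[12] = bd$1dcbca0c1b11100  (last char: '0')
  sorted[13] = c1b11100bd$1dcbca0  (last char: '0')
  sorted[14] = ca0c1b11100bd$1dcb  (last char: 'b')
  sorted[15] = cbca0c1b11100bd$1d  (last char: 'd')
  sorted[16] = d$1dcbca0c1b11100b  (last char: 'b')
  sorted[17] = dcbca0c1b11100bd$1  (last char: '1')
Last column: d10a11bc$c1c00bdb1
Original string S is at sorted index 8

Answer: d10a11bc$c1c00bdb1
8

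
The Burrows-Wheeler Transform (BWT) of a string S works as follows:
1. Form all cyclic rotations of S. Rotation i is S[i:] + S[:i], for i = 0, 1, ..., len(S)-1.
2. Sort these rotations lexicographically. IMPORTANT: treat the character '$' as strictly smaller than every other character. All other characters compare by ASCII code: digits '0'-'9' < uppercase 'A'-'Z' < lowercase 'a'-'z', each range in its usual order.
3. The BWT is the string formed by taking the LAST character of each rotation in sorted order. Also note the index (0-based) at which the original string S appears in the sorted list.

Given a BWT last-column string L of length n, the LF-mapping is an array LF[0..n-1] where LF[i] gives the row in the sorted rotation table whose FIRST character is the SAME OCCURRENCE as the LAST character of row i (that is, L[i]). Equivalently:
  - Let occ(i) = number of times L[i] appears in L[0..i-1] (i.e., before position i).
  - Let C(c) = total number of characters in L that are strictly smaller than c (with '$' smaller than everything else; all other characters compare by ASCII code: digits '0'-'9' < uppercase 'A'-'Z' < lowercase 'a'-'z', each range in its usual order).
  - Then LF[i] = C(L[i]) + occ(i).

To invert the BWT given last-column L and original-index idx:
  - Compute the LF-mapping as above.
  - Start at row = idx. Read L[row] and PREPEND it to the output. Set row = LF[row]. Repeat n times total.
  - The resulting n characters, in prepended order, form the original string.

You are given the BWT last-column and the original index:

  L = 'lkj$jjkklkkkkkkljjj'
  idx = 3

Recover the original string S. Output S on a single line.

LF mapping: 16 7 1 0 2 3 8 9 17 10 11 12 13 14 15 18 4 5 6
Walk LF starting at row 3, prepending L[row]:
  step 1: row=3, L[3]='$', prepend. Next row=LF[3]=0
  step 2: row=0, L[0]='l', prepend. Next row=LF[0]=16
  step 3: row=16, L[16]='j', prepend. Next row=LF[16]=4
  step 4: row=4, L[4]='j', prepend. Next row=LF[4]=2
  step 5: row=2, L[2]='j', prepend. Next row=LF[2]=1
  step 6: row=1, L[1]='k', prepend. Next row=LF[1]=7
  step 7: row=7, L[7]='k', prepend. Next row=LF[7]=9
  step 8: row=9, L[9]='k', prepend. Next row=LF[9]=10
  step 9: row=10, L[10]='k', prepend. Next row=LF[10]=11
  step 10: row=11, L[11]='k', prepend. Next row=LF[11]=12
  step 11: row=12, L[12]='k', prepend. Next row=LF[12]=13
  step 12: row=13, L[13]='k', prepend. Next row=LF[13]=14
  step 13: row=14, L[14]='k', prepend. Next row=LF[14]=15
  step 14: row=15, L[15]='l', prepend. Next row=LF[15]=18
  step 15: row=18, L[18]='j', prepend. Next row=LF[18]=6
  step 16: row=6, L[6]='k', prepend. Next row=LF[6]=8
  step 17: row=8, L[8]='l', prepend. Next row=LF[8]=17
  step 18: row=17, L[17]='j', prepend. Next row=LF[17]=5
  step 19: row=5, L[5]='j', prepend. Next row=LF[5]=3
Reversed output: jjlkjlkkkkkkkkjjjl$

Answer: jjlkjlkkkkkkkkjjjl$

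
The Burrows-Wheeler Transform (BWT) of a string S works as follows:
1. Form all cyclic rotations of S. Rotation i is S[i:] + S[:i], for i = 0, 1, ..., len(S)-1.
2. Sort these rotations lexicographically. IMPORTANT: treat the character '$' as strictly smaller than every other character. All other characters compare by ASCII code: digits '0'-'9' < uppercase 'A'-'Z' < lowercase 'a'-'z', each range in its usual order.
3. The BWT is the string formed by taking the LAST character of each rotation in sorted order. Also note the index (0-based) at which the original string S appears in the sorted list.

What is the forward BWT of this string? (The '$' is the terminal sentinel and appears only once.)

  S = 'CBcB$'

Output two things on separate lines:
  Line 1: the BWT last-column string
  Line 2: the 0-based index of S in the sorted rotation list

Answer: BcC$B
3

Derivation:
All 5 rotations (rotation i = S[i:]+S[:i]):
  rot[0] = CBcB$
  rot[1] = BcB$C
  rot[2] = cB$CB
  rot[3] = B$CBc
  rot[4] = $CBcB
Sorted (with $ < everything):
  sorted[0] = $CBcB  (last char: 'B')
  sorted[1] = B$CBc  (last char: 'c')
  sorted[2] = BcB$C  (last char: 'C')
  sorted[3] = CBcB$  (last char: '$')
  sorted[4] = cB$CB  (last char: 'B')
Last column: BcC$B
Original string S is at sorted index 3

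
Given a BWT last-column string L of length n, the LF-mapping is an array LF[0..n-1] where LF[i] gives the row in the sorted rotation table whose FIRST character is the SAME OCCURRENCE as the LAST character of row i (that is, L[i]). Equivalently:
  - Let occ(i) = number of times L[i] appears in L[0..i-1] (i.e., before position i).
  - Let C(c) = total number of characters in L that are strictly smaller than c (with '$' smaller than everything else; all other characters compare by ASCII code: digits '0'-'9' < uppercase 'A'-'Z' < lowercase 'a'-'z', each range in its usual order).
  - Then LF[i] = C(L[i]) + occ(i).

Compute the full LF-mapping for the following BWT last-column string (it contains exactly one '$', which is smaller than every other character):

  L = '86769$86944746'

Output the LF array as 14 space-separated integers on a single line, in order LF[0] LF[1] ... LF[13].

Char counts: '$':1, '4':3, '6':4, '7':2, '8':2, '9':2
C (first-col start): C('$')=0, C('4')=1, C('6')=4, C('7')=8, C('8')=10, C('9')=12
L[0]='8': occ=0, LF[0]=C('8')+0=10+0=10
L[1]='6': occ=0, LF[1]=C('6')+0=4+0=4
L[2]='7': occ=0, LF[2]=C('7')+0=8+0=8
L[3]='6': occ=1, LF[3]=C('6')+1=4+1=5
L[4]='9': occ=0, LF[4]=C('9')+0=12+0=12
L[5]='$': occ=0, LF[5]=C('$')+0=0+0=0
L[6]='8': occ=1, LF[6]=C('8')+1=10+1=11
L[7]='6': occ=2, LF[7]=C('6')+2=4+2=6
L[8]='9': occ=1, LF[8]=C('9')+1=12+1=13
L[9]='4': occ=0, LF[9]=C('4')+0=1+0=1
L[10]='4': occ=1, LF[10]=C('4')+1=1+1=2
L[11]='7': occ=1, LF[11]=C('7')+1=8+1=9
L[12]='4': occ=2, LF[12]=C('4')+2=1+2=3
L[13]='6': occ=3, LF[13]=C('6')+3=4+3=7

Answer: 10 4 8 5 12 0 11 6 13 1 2 9 3 7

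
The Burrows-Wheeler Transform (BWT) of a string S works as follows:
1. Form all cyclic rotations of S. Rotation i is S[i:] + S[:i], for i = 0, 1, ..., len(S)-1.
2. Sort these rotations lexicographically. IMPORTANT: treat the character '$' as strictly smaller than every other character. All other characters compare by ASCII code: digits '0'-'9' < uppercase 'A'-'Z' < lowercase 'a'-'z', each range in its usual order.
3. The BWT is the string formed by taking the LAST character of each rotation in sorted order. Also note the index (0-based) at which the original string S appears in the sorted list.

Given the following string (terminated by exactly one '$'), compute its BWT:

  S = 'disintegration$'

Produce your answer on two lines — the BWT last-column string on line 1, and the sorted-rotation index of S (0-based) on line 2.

All 15 rotations (rotation i = S[i:]+S[:i]):
  rot[0] = disintegration$
  rot[1] = isintegration$d
  rot[2] = sintegration$di
  rot[3] = integration$dis
  rot[4] = ntegration$disi
  rot[5] = tegration$disin
  rot[6] = egration$disint
  rot[7] = gration$disinte
  rot[8] = ration$disinteg
  rot[9] = ation$disintegr
  rot[10] = tion$disintegra
  rot[11] = ion$disintegrat
  rot[12] = on$disintegrati
  rot[13] = n$disintegratio
  rot[14] = $disintegration
Sorted (with $ < everything):
  sorted[0] = $disintegration  (last char: 'n')
  sorted[1] = ation$disintegr  (last char: 'r')
  sorted[2] = disintegration$  (last char: '$')
  sorted[3] = egration$disint  (last char: 't')
  sorted[4] = gration$disinte  (last char: 'e')
  sorted[5] = integration$dis  (last char: 's')
  sorted[6] = ion$disintegrat  (last char: 't')
  sorted[7] = isintegration$d  (last char: 'd')
  sorted[8] = n$disintegratio  (last char: 'o')
  sorted[9] = ntegration$disi  (last char: 'i')
  sorted[10] = on$disintegrati  (last char: 'i')
  sorted[11] = ration$disinteg  (last char: 'g')
  sorted[12] = sintegration$di  (last char: 'i')
  sorted[13] = tegration$disin  (last char: 'n')
  sorted[14] = tion$disintegra  (last char: 'a')
Last column: nr$testdoiigina
Original string S is at sorted index 2

Answer: nr$testdoiigina
2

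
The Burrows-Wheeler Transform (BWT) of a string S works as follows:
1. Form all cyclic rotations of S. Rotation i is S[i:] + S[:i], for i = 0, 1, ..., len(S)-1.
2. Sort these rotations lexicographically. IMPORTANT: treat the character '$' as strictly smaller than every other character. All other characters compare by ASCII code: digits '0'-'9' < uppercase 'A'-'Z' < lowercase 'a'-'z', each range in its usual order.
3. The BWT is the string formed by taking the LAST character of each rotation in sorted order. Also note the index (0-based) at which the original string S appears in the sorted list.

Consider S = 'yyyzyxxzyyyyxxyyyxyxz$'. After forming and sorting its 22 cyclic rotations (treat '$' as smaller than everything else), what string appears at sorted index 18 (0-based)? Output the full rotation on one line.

All 22 rotations (rotation i = S[i:]+S[:i]):
  rot[0] = yyyzyxxzyyyyxxyyyxyxz$
  rot[1] = yyzyxxzyyyyxxyyyxyxz$y
  rot[2] = yzyxxzyyyyxxyyyxyxz$yy
  rot[3] = zyxxzyyyyxxyyyxyxz$yyy
  rot[4] = yxxzyyyyxxyyyxyxz$yyyz
  rot[5] = xxzyyyyxxyyyxyxz$yyyzy
  rot[6] = xzyyyyxxyyyxyxz$yyyzyx
  rot[7] = zyyyyxxyyyxyxz$yyyzyxx
  rot[8] = yyyyxxyyyxyxz$yyyzyxxz
  rot[9] = yyyxxyyyxyxz$yyyzyxxzy
  rot[10] = yyxxyyyxyxz$yyyzyxxzyy
  rot[11] = yxxyyyxyxz$yyyzyxxzyyy
  rot[12] = xxyyyxyxz$yyyzyxxzyyyy
  rot[13] = xyyyxyxz$yyyzyxxzyyyyx
  rot[14] = yyyxyxz$yyyzyxxzyyyyxx
  rot[15] = yyxyxz$yyyzyxxzyyyyxxy
  rot[16] = yxyxz$yyyzyxxzyyyyxxyy
  rot[17] = xyxz$yyyzyxxzyyyyxxyyy
  rot[18] = yxz$yyyzyxxzyyyyxxyyyx
  rot[19] = xz$yyyzyxxzyyyyxxyyyxy
  rot[20] = z$yyyzyxxzyyyyxxyyyxyx
  rot[21] = $yyyzyxxzyyyyxxyyyxyxz
Sorted (with $ < everything):
  sorted[0] = $yyyzyxxzyyyyxxyyyxyxz
  sorted[1] = xxyyyxyxz$yyyzyxxzyyyy
  sorted[2] = xxzyyyyxxyyyxyxz$yyyzy
  sorted[3] = xyxz$yyyzyxxzyyyyxxyyy
  sorted[4] = xyyyxyxz$yyyzyxxzyyyyx
  sorted[5] = xz$yyyzyxxzyyyyxxyyyxy
  sorted[6] = xzyyyyxxyyyxyxz$yyyzyx
  sorted[7] = yxxyyyxyxz$yyyzyxxzyyy
  sorted[8] = yxxzyyyyxxyyyxyxz$yyyz
  sorted[9] = yxyxz$yyyzyxxzyyyyxxyy
  sorted[10] = yxz$yyyzyxxzyyyyxxyyyx
  sorted[11] = yyxxyyyxyxz$yyyzyxxzyy
  sorted[12] = yyxyxz$yyyzyxxzyyyyxxy
  sorted[13] = yyyxxyyyxyxz$yyyzyxxzy
  sorted[14] = yyyxyxz$yyyzyxxzyyyyxx
  sorted[15] = yyyyxxyyyxyxz$yyyzyxxz
  sorted[16] = yyyzyxxzyyyyxxyyyxyxz$
  sorted[17] = yyzyxxzyyyyxxyyyxyxz$y
  sorted[18] = yzyxxzyyyyxxyyyxyxz$yy
  sorted[19] = z$yyyzyxxzyyyyxxyyyxyx
  sorted[20] = zyxxzyyyyxxyyyxyxz$yyy
  sorted[21] = zyyyyxxyyyxyxz$yyyzyxx
sorted[18] = yzyxxzyyyyxxyyyxyxz$yy

Answer: yzyxxzyyyyxxyyyxyxz$yy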